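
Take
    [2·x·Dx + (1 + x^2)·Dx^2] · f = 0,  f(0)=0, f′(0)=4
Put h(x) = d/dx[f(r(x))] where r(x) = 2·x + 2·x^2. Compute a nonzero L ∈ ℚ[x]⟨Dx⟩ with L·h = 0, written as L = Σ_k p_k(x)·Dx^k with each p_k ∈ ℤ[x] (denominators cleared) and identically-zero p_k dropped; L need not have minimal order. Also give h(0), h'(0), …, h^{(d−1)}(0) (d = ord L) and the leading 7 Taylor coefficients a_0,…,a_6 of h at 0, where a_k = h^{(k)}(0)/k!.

f: a_k = 0, 4, 0, -4/3, 0, 4/5, 0, …
Substitute x→r, Dx→(1/r')Dx; clear ⇒ L₀.
h₀' ⇒ L via d/dx closure of L₀.
L = (-2 + 8·x + 32·x^2 + 48·x^3 + 24·x^4) + (1 + 2·x + 4·x^2 + 16·x^3 + 20·x^4 + 8·x^5)·Dx  (order 1).
h: a_k = 8, 16, -32, -128, -32, 704, 1280, …
ICs: h(0) = 8.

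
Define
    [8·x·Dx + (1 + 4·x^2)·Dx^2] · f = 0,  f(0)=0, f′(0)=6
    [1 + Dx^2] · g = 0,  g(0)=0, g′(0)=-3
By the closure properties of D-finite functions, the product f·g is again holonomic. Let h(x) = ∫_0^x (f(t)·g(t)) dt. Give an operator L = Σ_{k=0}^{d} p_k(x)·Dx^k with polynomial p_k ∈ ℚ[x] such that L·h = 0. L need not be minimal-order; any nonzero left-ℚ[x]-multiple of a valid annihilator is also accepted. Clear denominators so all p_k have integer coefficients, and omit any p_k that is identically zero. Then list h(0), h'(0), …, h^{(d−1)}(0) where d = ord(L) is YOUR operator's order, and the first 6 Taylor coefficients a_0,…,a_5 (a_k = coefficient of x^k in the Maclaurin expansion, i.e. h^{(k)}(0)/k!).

f: a_k = 0, 6, 0, -8, 0, 96/5, …
g: a_k = 0, -3, 0, 1/2, 0, -1/40, …
f·g: L₀ = L_f ⊗_s L_g, ord ≤ 2·2.
h=∫h₀ ⇒ L = L₀·Dx.
L = (85 + 944·x^2 + 416·x^4 + 256·x^6 + 256·x^8)·Dx + (144·x + 704·x^3 + 768·x^5 + 1024·x^7)·Dx^2 + (90 + 992·x^2 + 576·x^4 + 512·x^6 + 512·x^8)·Dx^3 + (144·x + 704·x^3 + 768·x^5 + 1024·x^7)·Dx^4 + (5 + 48·x^2 + 160·x^4 + 256·x^6 + 256·x^8)·Dx^5  (order 5).
h: a_k = 0, 0, 0, -6, 0, 27/5, …
ICs: h(0) = 0, h′(0) = 0, h′′(0) = 0, h′′′(0) = -36, h′′′′(0) = 0.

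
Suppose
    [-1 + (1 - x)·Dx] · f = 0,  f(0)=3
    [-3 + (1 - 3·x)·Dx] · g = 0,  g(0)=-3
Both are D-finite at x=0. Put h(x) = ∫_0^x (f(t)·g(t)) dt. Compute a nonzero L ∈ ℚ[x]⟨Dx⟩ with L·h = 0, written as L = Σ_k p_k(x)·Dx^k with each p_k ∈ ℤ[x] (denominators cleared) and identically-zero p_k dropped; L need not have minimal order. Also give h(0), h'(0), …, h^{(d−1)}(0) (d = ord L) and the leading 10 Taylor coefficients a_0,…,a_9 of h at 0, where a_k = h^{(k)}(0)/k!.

L = (-4 + 6·x)·Dx + (1 - 4·x + 3·x^2)·Dx^2  (order 2).
h: a_k = 0, -9, -18, -39, -90, -1089/5, -546, -9837/7, -3690, -9841, …
ICs: h(0) = 0, h′(0) = -9.

f: a_k = 3, 3, 3, 3, 3, 3, 3, 3, 3, 3, …
g: a_k = -3, -9, -27, -81, -243, -729, -2187, -6561, -19683, -59049, …
L₀ := L_f ⊗_s L_g (sym. prod.), ord ≤ 1.
∫: right-multiply L₀ by Dx.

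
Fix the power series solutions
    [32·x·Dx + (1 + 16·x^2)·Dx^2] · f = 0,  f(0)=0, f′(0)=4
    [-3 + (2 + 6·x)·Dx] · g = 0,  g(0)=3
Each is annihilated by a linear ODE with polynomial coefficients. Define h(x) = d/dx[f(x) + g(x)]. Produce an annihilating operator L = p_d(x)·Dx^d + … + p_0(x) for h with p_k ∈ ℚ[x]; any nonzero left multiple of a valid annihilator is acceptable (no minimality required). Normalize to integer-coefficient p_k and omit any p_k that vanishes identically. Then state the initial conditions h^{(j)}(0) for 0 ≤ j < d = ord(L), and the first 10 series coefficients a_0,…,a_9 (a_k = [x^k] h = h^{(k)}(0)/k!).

f: a_k = 0, 4, 0, -64/3, 0, 1024/5, 0, -16384/7, 0, 262144/9, …
g: a_k = 3, 9/2, -27/8, 81/16, -1215/128, 5103/256, -45927/1024, 216513/2048, -8444007/32768, 42220035/65536, …
f+g: L₀ = lclm(L_f,L_g), ord ≤ 2+1.
h₀' ⇒ L via d/dx closure of L₀.
L = (-192 - 1440·x + 9216·x^2 + 13824·x^3) + (-155 - 768·x + 4128·x^2 + 36864·x^3 + 48384·x^4)·Dx + (-6 + 110·x + 576·x^2 + 2624·x^3 + 10752·x^4 + 13824·x^5)·Dx^2  (order 2).
h: a_k = 17/2, -27/4, -781/16, -1215/32, 287659/256, -137781/512, -32038841/2048, -8444007/4096, 17559849499/65536, -2153221785/131072, …
ICs: h(0) = 17/2, h′(0) = -27/4.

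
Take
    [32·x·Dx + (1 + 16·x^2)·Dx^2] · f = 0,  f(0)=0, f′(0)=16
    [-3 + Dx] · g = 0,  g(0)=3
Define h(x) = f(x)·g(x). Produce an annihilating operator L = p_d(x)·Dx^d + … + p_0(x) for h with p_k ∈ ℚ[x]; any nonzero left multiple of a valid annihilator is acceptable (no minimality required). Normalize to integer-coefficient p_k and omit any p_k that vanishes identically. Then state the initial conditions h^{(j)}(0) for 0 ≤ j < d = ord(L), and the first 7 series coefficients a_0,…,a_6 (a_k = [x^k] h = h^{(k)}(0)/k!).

f: a_k = 0, 16, 0, -256/3, 0, 4096/5, 0, …
g: a_k = 3, 9, 27/2, 27/2, 81/8, 243/40, 243/80, …
Sym-product of L_f,L_g gives L₀ (≤ ord 2).
L = (9 - 96·x + 144·x^2) + (-6 + 32·x - 96·x^2)·Dx + (1 + 16·x^2)·Dx^2  (order 2).
h: a_k = 0, 48, 144, -40, -552, 7338/5, 6318, …
ICs: h(0) = 0, h′(0) = 48.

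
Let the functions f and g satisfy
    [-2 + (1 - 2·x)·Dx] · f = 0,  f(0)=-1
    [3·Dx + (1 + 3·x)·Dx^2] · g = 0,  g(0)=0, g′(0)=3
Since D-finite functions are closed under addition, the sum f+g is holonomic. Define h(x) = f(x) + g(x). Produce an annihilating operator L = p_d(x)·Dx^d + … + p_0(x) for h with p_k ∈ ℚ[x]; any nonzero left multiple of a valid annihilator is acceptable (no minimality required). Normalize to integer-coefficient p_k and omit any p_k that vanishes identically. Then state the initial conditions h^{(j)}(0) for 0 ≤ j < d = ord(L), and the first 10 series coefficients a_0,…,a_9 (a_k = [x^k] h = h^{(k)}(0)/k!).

L = (144 + 72·x)·Dx + (6 + 216·x + 144·x^2)·Dx^2 + (-7 - 13·x + 36·x^2 + 36·x^3)·Dx^3  (order 3).
h: a_k = -1, 1, -17/2, 1, -145/4, 83/5, -371/2, 1291/7, -8609/8, 1675, …
ICs: h(0) = -1, h′(0) = 1, h′′(0) = -17.

f: a_k = -1, -2, -4, -8, -16, -32, -64, -128, -256, -512, …
g: a_k = 0, 3, -9/2, 9, -81/4, 243/5, -243/2, 2187/7, -6561/8, 2187, …
L₀ := lclm(L_f,L_g); ord L₀ ≤ 1+2.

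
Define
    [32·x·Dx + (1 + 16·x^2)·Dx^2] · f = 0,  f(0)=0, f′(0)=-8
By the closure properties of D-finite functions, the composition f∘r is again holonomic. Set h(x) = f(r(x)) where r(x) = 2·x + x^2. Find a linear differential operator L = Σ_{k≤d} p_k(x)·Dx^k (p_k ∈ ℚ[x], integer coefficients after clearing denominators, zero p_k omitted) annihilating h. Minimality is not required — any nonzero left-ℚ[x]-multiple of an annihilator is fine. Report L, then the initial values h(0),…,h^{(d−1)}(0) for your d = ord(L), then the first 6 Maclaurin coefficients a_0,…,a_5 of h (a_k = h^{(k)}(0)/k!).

f: a_k = 0, -8, 0, 128/3, 0, -2048/5, …
L₀ from L_f via x↦r, Dx↦r'^{-1}Dx.
L = (-1 + 128·x + 256·x^2 + 192·x^3 + 48·x^4)·Dx + (1 + x + 64·x^2 + 128·x^3 + 80·x^4 + 16·x^5)·Dx^2  (order 2).
h: a_k = 0, -16, -8, 1024/3, 512, -64256/5, …
ICs: h(0) = 0, h′(0) = -16.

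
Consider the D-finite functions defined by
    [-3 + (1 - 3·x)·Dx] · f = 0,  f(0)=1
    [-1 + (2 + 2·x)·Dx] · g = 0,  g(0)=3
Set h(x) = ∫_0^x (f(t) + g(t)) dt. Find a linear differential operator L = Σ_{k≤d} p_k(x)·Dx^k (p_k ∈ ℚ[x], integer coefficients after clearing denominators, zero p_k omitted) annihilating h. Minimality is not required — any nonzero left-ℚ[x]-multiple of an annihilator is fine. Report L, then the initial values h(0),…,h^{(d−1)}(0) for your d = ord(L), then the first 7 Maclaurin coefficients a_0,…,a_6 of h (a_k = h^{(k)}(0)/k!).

L = (-39 - 27·x)·Dx + (73 + 138·x + 81·x^2)·Dx^2 + (-10 + 2·x + 66·x^2 + 54·x^3)·Dx^3  (order 3).
h: a_k = 0, 4, 9/4, 23/8, 435/64, 10353/640, 20743/512, …
ICs: h(0) = 0, h′(0) = 4, h′′(0) = 9/2.

f: a_k = 1, 3, 9, 27, 81, 243, 729, …
g: a_k = 3, 3/2, -3/8, 3/16, -15/128, 21/256, -63/1024, …
L₀ := lclm(L_f,L_g); ord L₀ ≤ 1+1.
h=∫₀ˣh₀: take L = L₀·Dx.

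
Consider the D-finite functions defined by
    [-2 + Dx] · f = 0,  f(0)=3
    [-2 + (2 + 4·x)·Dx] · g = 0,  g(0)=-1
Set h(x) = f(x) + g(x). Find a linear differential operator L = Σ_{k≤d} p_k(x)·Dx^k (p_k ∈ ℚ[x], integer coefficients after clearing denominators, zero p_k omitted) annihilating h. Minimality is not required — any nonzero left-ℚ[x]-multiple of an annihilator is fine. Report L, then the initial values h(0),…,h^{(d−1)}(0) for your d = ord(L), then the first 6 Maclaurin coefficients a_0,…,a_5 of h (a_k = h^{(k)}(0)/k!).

L = (6 + 8·x) + (-5 - 16·x - 16·x^2)·Dx + (1 + 6·x + 8·x^2)·Dx^2  (order 2).
h: a_k = 2, 5, 13/2, 7/2, 21/8, -3/40, …
ICs: h(0) = 2, h′(0) = 5.

f: a_k = 3, 6, 6, 4, 2, 4/5, …
g: a_k = -1, -1, 1/2, -1/2, 5/8, -7/8, …
h₀=f+g: left-lcm gives L₀, ord ≤ 2.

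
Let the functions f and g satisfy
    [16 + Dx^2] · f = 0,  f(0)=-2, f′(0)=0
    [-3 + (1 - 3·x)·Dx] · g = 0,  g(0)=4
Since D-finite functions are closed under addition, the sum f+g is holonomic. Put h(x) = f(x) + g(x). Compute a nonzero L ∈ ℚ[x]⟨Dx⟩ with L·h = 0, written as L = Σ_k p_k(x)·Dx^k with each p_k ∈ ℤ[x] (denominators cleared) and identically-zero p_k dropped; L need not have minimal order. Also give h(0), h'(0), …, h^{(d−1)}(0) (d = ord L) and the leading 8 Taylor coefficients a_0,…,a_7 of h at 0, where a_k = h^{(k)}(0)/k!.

L = (-1680 + 2304·x - 3456·x^2) + (272 - 1584·x + 3456·x^2 - 3456·x^3)·Dx + (-105 + 144·x - 216·x^2)·Dx^2 + (17 - 99·x + 216·x^2 - 216·x^3)·Dx^3  (order 3).
h: a_k = 2, 12, 52, 108, 908/3, 972, 131732/45, 8748, …
ICs: h(0) = 2, h′(0) = 12, h′′(0) = 104.

f: a_k = -2, 0, 16, 0, -64/3, 0, 512/45, 0, …
g: a_k = 4, 12, 36, 108, 324, 972, 2916, 8748, …
Weyl lclm of L_f,L_g ⇒ L₀ (ord ≤ 3).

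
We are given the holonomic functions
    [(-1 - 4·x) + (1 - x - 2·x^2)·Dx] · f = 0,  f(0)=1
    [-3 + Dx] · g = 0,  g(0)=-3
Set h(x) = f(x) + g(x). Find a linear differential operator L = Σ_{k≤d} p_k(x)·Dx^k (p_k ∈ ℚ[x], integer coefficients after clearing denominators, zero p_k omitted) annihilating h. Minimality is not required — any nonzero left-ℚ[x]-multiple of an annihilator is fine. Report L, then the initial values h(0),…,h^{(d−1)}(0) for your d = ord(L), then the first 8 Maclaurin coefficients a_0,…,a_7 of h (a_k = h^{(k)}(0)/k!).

L = (-9 - 9·x - 126·x^2 - 72·x^3) + (-3 + 30·x + 51·x^2 - 36·x^3 - 36·x^4)·Dx + (2 - 9·x - 3·x^2 + 20·x^3 + 12·x^4)·Dx^2  (order 2).
h: a_k = -2, -8, -21/2, -17/2, 7/8, 597/40, 3197/80, 46871/560, …
ICs: h(0) = -2, h′(0) = -8.

f: a_k = 1, 1, 3, 5, 11, 21, 43, 85, …
g: a_k = -3, -9, -27/2, -27/2, -81/8, -243/40, -243/80, -729/560, …
L₀ := lclm(L_f,L_g); ord L₀ ≤ 1+1.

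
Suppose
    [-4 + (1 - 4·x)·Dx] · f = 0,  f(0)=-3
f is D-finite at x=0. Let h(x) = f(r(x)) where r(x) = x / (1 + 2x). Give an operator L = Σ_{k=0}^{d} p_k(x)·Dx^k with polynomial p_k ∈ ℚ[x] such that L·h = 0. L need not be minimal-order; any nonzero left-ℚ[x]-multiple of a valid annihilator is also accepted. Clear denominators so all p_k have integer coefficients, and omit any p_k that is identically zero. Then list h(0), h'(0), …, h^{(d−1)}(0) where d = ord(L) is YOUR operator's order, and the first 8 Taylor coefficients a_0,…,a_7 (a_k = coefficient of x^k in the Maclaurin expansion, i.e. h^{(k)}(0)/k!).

L = 4 + (-1 + 4·x^2)·Dx  (order 1).
h: a_k = -3, -12, -24, -48, -96, -192, -384, -768, …
ICs: h(0) = -3.

f: a_k = -3, -12, -48, -192, -768, -3072, -12288, -49152, …
h₀=f(r): pull back L_f along r ⇒ L₀.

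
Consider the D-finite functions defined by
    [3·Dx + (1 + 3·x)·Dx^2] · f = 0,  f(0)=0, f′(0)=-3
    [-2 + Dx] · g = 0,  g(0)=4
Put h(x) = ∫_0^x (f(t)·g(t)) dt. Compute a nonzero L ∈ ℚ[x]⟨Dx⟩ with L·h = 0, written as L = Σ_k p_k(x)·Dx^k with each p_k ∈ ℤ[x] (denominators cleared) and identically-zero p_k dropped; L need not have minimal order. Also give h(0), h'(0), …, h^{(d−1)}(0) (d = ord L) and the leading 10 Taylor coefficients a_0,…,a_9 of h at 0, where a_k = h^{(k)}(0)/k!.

f: a_k = 0, -3, 9/2, -9, 81/4, -243/5, 243/2, -2187/7, 6561/8, -2187, …
g: a_k = 4, 8, 8, 16/3, 8/3, 16/15, 16/45, 32/315, 8/315, 16/2835, …
f·g: L₀ = L_f ⊗_s L_g, ord ≤ 2·1.
h=∫₀ˣh₀: take L = L₀·Dx.
L = (-2 + 12·x)·Dx + (-1 - 12·x)·Dx^2 + (1 + 3·x)·Dx^3  (order 3).
h: a_k = 0, 0, -6, -2, -6, 29/5, -221/15, 220/7, -15193/210, 46187/270, …
ICs: h(0) = 0, h′(0) = 0, h′′(0) = -12.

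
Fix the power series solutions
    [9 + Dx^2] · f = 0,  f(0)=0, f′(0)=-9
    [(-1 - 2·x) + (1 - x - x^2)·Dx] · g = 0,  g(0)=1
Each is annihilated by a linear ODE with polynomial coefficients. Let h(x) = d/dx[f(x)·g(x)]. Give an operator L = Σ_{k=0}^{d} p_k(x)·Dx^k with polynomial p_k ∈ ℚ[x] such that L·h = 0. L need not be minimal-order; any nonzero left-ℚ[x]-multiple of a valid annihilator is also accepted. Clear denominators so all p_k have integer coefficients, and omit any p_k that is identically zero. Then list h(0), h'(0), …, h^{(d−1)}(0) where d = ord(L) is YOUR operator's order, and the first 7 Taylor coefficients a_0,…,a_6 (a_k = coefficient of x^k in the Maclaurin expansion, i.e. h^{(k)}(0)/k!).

L = (3 - 162·x - 81·x^2 + 162·x^3 + 81·x^4) + (-12 - 6·x + 54·x^2 + 36·x^3)·Dx + (7 - 16·x - 7·x^2 + 18·x^3 + 9·x^4)·Dx^2  (order 2).
h: a_k = -9, -18, -27/2, -54, -963/8, -4509/20, -6759/16, …
ICs: h(0) = -9, h′(0) = -18.

f: a_k = 0, -9, 0, 27/2, 0, -243/40, 0, …
g: a_k = 1, 1, 2, 3, 5, 8, 13, …
Product ⇒ symmetric product L₀, ord ≤ 2.
Differentiate: ansatz ord ≤ ord L₀ ⇒ L.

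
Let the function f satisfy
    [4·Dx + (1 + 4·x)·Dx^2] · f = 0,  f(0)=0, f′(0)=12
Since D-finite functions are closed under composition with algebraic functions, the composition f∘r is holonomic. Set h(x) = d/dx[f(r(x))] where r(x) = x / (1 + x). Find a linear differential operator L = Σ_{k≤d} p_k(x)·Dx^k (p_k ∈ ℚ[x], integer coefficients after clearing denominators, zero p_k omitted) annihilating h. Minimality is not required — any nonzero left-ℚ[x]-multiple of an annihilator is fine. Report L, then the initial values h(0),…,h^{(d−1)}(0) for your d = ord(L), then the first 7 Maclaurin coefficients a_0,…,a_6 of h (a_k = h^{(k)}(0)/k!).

L = (6 + 10·x) + (1 + 6·x + 5·x^2)·Dx  (order 1).
h: a_k = 12, -72, 372, -1872, 9372, -46872, 234372, …
ICs: h(0) = 12.

f: a_k = 0, 12, -24, 64, -192, 3072/5, -2048, …
Substitute x→r, Dx→(1/r')Dx; clear ⇒ L₀.
h₀' ⇒ L via d/dx closure of L₀.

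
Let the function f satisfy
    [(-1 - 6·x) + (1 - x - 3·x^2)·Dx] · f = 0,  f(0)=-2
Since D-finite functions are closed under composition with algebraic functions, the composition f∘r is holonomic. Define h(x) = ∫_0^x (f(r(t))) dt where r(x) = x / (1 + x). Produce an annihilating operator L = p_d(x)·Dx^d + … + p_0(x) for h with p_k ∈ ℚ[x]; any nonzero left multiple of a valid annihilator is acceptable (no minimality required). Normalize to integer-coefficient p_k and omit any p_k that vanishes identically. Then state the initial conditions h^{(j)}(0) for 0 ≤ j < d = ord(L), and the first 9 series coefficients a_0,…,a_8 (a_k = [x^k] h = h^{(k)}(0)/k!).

f: a_k = -2, -2, -8, -14, -38, -80, -194, -434, -1016, …
f∘r: x↦r, Dx↦Dx/r' in L_f ⇒ L₀.
Integrate: L := L₀·Dx.
L = (1 + 7·x)·Dx + (-1 - 2·x + 2·x^2 + 3·x^3)·Dx^2  (order 2).
h: a_k = 0, -2, -1, -2, 0, -18/5, 3, -72/7, 63/4, …
ICs: h(0) = 0, h′(0) = -2.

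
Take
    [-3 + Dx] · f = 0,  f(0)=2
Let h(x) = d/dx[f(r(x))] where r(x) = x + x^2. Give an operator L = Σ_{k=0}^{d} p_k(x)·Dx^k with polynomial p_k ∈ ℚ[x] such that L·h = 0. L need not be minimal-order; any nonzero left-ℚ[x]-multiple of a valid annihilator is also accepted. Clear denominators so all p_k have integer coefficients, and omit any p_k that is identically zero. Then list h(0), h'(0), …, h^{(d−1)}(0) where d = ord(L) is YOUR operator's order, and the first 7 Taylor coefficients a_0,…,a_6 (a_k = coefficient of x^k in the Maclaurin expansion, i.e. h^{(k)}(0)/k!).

f: a_k = 2, 6, 9, 9, 27/4, 81/20, 81/40, …
Substitute x→r, Dx→(1/r')Dx; clear ⇒ L₀.
h=h₀': d/dx-closure on L₀ ⇒ L.
L = (5 + 12·x + 12·x^2) + (-1 - 2·x)·Dx  (order 1).
h: a_k = 6, 30, 81, 171, 1161/4, 8613/20, 4509/8, …
ICs: h(0) = 6.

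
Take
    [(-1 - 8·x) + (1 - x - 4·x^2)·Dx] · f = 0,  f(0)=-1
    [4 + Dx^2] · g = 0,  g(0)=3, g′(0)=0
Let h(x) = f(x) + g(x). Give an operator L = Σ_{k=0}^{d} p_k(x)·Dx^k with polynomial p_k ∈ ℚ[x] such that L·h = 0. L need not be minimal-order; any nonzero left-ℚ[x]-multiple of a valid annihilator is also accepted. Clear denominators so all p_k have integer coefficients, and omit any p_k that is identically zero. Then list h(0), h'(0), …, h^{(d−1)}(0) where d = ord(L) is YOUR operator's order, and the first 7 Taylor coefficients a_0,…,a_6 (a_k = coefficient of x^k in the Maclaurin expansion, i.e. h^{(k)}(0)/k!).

f: a_k = -1, -1, -5, -9, -29, -65, -181, …
g: a_k = 3, 0, -6, 0, 2, 0, -4/15, …
Sum ⇒ L₀ = lclm(L_f,L_g) in ℚ(x)⟨Dx⟩.
L = (116 + 1008·x + 968·x^2 + 2688·x^3 + 640·x^4 + 1024·x^5) + (-28 - 4·x + 8·x^2 + 200·x^3 + 480·x^4 + 384·x^5 + 512·x^6)·Dx + (29 + 252·x + 242·x^2 + 672·x^3 + 160·x^4 + 256·x^5)·Dx^2 + (-7 - x + 2·x^2 + 50·x^3 + 120·x^4 + 96·x^5 + 128·x^6)·Dx^3  (order 3).
h: a_k = 2, -1, -11, -9, -27, -65, -2719/15, …
ICs: h(0) = 2, h′(0) = -1, h′′(0) = -22.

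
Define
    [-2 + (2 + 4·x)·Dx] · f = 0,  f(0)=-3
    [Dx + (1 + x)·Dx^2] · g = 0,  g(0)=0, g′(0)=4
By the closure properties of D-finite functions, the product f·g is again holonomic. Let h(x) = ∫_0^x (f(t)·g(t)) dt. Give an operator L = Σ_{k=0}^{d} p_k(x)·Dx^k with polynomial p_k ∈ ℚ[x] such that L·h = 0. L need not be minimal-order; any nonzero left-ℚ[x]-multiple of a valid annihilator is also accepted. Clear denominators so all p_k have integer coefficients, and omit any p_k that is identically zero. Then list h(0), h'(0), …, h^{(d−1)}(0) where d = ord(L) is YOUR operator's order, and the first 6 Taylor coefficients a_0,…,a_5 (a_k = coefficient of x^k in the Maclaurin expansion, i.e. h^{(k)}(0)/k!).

f: a_k = -3, -3, 3/2, -3/2, 15/8, -21/8, …
g: a_k = 0, 4, -2, 4/3, -1, 4/5, …
f·g: L₀ = L_f ⊗_s L_g, ord ≤ 1·2.
∫: right-multiply L₀ by Dx.
L = (2 + x)·Dx + (-1 - 2·x)·Dx^2 + (1 + 5·x + 8·x^2 + 4·x^3)·Dx^3  (order 3).
h: a_k = 0, 0, -6, -2, 2, -2, …
ICs: h(0) = 0, h′(0) = 0, h′′(0) = -12.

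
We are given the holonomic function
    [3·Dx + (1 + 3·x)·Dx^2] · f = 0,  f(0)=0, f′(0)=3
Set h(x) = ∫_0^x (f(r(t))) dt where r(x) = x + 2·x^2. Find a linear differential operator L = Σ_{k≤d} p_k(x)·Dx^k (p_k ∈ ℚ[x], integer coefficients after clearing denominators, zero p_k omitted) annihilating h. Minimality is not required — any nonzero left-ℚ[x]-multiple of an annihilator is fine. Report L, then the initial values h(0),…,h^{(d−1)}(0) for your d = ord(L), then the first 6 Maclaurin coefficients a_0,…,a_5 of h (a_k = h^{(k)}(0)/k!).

f: a_k = 0, 3, -9/2, 9, -81/4, 243/5, …
L₀ from L_f via x↦r, Dx↦r'^{-1}Dx.
h=∫₀ˣh₀: take L = L₀·Dx.
L = (-1 + 12·x + 24·x^2)·Dx^2 + (1 + 7·x + 18·x^2 + 24·x^3)·Dx^3  (order 3).
h: a_k = 0, 0, 3/2, 1/2, -9/4, 63/20, …
ICs: h(0) = 0, h′(0) = 0, h′′(0) = 3.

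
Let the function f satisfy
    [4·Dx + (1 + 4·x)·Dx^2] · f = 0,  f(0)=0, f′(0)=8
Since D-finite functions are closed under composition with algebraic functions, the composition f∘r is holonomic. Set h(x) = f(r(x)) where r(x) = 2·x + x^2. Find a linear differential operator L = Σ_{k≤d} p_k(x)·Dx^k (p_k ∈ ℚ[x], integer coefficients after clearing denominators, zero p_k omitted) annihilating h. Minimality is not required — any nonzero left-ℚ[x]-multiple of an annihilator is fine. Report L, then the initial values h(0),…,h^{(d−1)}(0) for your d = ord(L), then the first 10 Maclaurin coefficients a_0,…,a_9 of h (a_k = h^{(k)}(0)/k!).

f: a_k = 0, 8, -16, 128/3, -128, 2048/5, -4096/3, 32768/7, -16384, 524288/9, …
L₀ from L_f via x↦r, Dx↦r'^{-1}Dx.
L = (7 + 8·x + 4·x^2)·Dx + (1 + 9·x + 12·x^2 + 4·x^3)·Dx^2  (order 2).
h: a_k = 0, 16, -56, 832/3, -1552, 46336/5, -172928/3, 2581504/7, -2408576, 143822848/9, …
ICs: h(0) = 0, h′(0) = 16.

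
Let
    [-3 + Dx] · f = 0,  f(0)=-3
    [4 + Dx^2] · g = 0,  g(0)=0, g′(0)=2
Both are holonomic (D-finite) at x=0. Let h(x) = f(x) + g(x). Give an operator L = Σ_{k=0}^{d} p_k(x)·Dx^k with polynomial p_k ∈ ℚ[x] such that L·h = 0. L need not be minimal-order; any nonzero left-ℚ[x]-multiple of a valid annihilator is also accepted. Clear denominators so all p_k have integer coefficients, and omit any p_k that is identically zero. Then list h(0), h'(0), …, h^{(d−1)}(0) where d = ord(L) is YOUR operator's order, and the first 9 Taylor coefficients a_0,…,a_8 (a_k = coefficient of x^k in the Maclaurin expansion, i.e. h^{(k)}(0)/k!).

f: a_k = -3, -9, -27/2, -27/2, -81/8, -243/40, -243/80, -729/560, -2187/4480, …
g: a_k = 0, 2, 0, -4/3, 0, 4/15, 0, -8/315, 0, …
Sum ⇒ L₀ = lclm(L_f,L_g) in ℚ(x)⟨Dx⟩.
L = -12 + 4·Dx - 3·Dx^2 + Dx^3  (order 3).
h: a_k = -3, -7, -27/2, -89/6, -81/8, -697/120, -243/80, -6689/5040, -2187/4480, …
ICs: h(0) = -3, h′(0) = -7, h′′(0) = -27.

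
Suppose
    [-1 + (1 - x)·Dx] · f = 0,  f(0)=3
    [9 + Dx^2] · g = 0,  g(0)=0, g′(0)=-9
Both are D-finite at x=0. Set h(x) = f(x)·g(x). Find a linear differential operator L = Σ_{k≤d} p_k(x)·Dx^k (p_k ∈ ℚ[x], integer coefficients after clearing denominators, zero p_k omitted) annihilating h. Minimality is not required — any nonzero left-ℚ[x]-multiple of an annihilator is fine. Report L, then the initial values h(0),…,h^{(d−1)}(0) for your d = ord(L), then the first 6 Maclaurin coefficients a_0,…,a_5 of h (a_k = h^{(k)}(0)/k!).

L = (-9 + 9·x) + 2·Dx + (-1 + x)·Dx^2  (order 2).
h: a_k = 0, -27, -27, 27/2, 27/2, -189/40, …
ICs: h(0) = 0, h′(0) = -27.

f: a_k = 3, 3, 3, 3, 3, 3, …
g: a_k = 0, -9, 0, 27/2, 0, -243/40, …
Sym-product of L_f,L_g gives L₀ (≤ ord 2).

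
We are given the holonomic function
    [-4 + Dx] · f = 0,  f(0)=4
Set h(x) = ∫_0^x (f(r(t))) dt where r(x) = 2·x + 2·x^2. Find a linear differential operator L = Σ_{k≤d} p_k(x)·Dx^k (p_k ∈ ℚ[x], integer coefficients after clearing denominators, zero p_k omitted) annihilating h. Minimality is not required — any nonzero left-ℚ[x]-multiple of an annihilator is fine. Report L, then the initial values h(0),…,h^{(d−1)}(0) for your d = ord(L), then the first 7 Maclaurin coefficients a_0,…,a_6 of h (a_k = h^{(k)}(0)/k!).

L = (-8 - 16·x)·Dx + Dx^2  (order 2).
h: a_k = 0, 4, 16, 160/3, 448/3, 5504/15, 36352/45, …
ICs: h(0) = 0, h′(0) = 4.

f: a_k = 4, 16, 32, 128/3, 128/3, 512/15, 1024/45, …
Change of var in L_f (x↦r) gives L₀.
Integrate: L := L₀·Dx.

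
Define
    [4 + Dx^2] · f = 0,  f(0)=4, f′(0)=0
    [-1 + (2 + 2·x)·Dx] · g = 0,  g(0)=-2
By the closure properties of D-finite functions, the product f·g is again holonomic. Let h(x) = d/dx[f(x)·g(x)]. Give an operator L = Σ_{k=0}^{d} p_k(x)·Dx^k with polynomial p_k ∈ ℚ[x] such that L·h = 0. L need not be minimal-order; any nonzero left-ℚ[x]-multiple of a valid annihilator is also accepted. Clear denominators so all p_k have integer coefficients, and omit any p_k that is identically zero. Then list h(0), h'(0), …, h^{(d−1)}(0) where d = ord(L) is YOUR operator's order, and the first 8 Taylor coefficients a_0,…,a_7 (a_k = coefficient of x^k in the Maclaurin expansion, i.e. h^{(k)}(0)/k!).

f: a_k = 4, 0, -8, 0, 8/3, 0, -16/45, 0, …
g: a_k = -2, -1, 1/4, -1/8, 5/64, -7/128, 21/512, -33/1024, …
Product ⇒ symmetric product L₀, ord ≤ 2.
h=h₀': d/dx-closure on L₀ ⇒ L.
L = (413 + 1344·x + 1696·x^2 + 1024·x^3 + 256·x^4) + (-52 - 180·x - 192·x^2 - 64·x^3)·Dx + (76 + 280·x + 396·x^2 + 256·x^3 + 64·x^4)·Dx^2  (order 2).
h: a_k = -4, 34, 45/2, -337/12, -905/96, 5281/960, 26677/11520, -199649/161280, …
ICs: h(0) = -4, h′(0) = 34.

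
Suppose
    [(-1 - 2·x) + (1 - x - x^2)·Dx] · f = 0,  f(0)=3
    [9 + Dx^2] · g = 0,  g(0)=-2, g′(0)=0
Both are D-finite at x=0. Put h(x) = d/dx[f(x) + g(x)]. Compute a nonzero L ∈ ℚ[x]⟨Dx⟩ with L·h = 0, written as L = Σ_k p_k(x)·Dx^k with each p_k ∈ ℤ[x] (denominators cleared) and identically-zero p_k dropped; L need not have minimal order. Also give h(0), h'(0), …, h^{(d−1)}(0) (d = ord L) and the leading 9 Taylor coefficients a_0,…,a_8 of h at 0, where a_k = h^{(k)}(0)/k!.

f: a_k = 3, 3, 6, 9, 15, 24, 39, 63, 102, …
g: a_k = -2, 0, 9, 0, -27/4, 0, 81/40, 0, -729/2240, …
h₀=f+g: left-lcm gives L₀, ord ≤ 3.
Derive L from L₀ (diff closure).
L = (468 + 1026·x + 1170·x^2 + 450·x^3 + 630·x^4 + 486·x^5 + 162·x^6) + (-81 - 63·x + 252·x^2 + 45·x^3 - 90·x^4 + 153·x^5 + 189·x^6 + 54·x^7)·Dx + (52 + 114·x + 130·x^2 + 50·x^3 + 70·x^4 + 54·x^5 + 18·x^6)·Dx^2 + (-9 - 7·x + 28·x^2 + 5·x^3 - 10·x^4 + 17·x^5 + 21·x^6 + 6·x^7)·Dx^3  (order 3).
h: a_k = 3, 30, 27, 33, 120, 4923/20, 441, 227751/280, 1485, …
ICs: h(0) = 3, h′(0) = 30, h′′(0) = 54.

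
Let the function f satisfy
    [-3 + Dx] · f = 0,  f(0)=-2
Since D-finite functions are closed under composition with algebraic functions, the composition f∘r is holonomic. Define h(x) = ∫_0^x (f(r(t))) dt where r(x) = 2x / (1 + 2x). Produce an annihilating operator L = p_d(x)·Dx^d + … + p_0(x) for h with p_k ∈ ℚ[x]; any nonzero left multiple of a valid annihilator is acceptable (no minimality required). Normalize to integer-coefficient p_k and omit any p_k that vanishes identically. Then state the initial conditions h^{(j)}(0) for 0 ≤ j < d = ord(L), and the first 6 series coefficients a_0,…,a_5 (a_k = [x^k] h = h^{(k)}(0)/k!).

L = -6·Dx + (1 + 4·x + 4·x^2)·Dx^2  (order 2).
h: a_k = 0, -2, -6, -4, 6, -12/5, …
ICs: h(0) = 0, h′(0) = -2.

f: a_k = -2, -6, -9, -9, -27/4, -81/20, …
Change of var in L_f (x↦r) gives L₀.
∫: right-multiply L₀ by Dx.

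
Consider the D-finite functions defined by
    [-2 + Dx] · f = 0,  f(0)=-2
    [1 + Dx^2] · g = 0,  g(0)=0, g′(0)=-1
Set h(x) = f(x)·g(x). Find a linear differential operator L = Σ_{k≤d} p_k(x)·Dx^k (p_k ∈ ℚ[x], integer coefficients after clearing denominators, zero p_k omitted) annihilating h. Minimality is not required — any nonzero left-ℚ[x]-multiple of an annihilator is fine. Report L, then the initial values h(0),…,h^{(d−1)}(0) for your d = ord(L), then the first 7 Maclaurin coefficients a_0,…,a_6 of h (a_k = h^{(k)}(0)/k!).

L = 5 - 4·Dx + Dx^2  (order 2).
h: a_k = 0, 2, 4, 11/3, 2, 41/60, 11/90, …
ICs: h(0) = 0, h′(0) = 2.

f: a_k = -2, -4, -4, -8/3, -4/3, -8/15, -8/45, …
g: a_k = 0, -1, 0, 1/6, 0, -1/120, 0, …
f·g: L₀ = L_f ⊗_s L_g, ord ≤ 1·2.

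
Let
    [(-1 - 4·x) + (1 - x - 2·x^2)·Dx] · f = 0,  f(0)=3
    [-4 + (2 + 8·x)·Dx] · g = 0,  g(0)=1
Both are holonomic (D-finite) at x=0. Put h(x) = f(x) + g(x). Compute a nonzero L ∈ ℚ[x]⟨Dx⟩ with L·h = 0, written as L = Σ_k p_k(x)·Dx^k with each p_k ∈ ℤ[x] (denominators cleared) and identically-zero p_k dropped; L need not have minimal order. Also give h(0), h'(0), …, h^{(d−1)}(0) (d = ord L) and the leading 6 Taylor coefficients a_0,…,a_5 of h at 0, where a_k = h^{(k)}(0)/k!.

f: a_k = 3, 3, 9, 15, 33, 63, …
g: a_k = 1, 2, -2, 4, -10, 28, …
Sum ⇒ L₀ = lclm(L_f,L_g) in ℚ(x)⟨Dx⟩.
L = (-16 - 84·x - 120·x^2 - 160·x^3) + (10 + 52·x + 204·x^2 + 400·x^3 + 400·x^4)·Dx + (1 - 7·x - 56·x^2 - 8·x^3 + 200·x^4 + 160·x^5)·Dx^2  (order 2).
h: a_k = 4, 5, 7, 19, 23, 91, …
ICs: h(0) = 4, h′(0) = 5.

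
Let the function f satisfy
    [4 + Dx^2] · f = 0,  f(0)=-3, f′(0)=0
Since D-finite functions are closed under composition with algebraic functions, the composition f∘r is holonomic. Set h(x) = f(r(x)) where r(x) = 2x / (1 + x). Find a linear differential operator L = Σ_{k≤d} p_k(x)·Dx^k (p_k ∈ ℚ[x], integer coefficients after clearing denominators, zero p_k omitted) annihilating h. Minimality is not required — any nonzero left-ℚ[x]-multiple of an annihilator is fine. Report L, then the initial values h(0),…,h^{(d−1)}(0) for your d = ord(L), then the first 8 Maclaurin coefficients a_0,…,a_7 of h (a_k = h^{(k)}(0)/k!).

L = 16 + (2 + 6·x + 6·x^2 + 2·x^3)·Dx + (1 + 4·x + 6·x^2 + 4·x^3 + x^4)·Dx^2  (order 2).
h: a_k = -3, 0, 24, -48, 40, 32, -2744/15, 1968/5, …
ICs: h(0) = -3, h′(0) = 0.

f: a_k = -3, 0, 6, 0, -2, 0, 4/15, 0, …
f∘r: x↦r, Dx↦Dx/r' in L_f ⇒ L₀.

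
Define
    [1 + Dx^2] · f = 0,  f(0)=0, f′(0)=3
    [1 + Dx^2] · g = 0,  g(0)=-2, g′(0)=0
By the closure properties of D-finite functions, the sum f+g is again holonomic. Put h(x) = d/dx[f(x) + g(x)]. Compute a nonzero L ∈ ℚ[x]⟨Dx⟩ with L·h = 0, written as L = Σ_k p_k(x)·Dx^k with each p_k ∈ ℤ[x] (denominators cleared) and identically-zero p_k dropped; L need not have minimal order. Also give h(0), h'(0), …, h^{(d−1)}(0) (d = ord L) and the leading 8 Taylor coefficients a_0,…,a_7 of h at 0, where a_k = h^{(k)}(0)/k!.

f: a_k = 0, 3, 0, -1/2, 0, 1/40, 0, -1/1680, …
g: a_k = -2, 0, 1, 0, -1/12, 0, 1/360, 0, …
Sum ⇒ L₀ = lclm(L_f,L_g) in ℚ(x)⟨Dx⟩.
Differentiate: ansatz ord ≤ ord L₀ ⇒ L.
L = 1 + Dx^2  (order 2).
h: a_k = 3, 2, -3/2, -1/3, 1/8, 1/60, -1/240, -1/2520, …
ICs: h(0) = 3, h′(0) = 2.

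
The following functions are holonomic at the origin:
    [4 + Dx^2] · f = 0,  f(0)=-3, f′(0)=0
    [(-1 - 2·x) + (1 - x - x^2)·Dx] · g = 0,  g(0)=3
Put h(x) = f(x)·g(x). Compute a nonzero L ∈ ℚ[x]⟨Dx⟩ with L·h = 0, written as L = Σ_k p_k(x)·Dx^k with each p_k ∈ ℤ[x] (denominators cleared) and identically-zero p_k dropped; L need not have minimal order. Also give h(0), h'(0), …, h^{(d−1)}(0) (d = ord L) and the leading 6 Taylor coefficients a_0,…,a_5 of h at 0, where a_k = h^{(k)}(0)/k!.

f: a_k = -3, 0, 6, 0, -2, 0, …
g: a_k = 3, 3, 6, 9, 15, 24, …
f·g: L₀ = L_f ⊗_s L_g, ord ≤ 2·1.
L = (-2 + 4·x + 4·x^2) + (2 + 4·x)·Dx + (-1 + x + x^2)·Dx^2  (order 2).
h: a_k = -9, -9, 0, -9, -15, -24, …
ICs: h(0) = -9, h′(0) = -9.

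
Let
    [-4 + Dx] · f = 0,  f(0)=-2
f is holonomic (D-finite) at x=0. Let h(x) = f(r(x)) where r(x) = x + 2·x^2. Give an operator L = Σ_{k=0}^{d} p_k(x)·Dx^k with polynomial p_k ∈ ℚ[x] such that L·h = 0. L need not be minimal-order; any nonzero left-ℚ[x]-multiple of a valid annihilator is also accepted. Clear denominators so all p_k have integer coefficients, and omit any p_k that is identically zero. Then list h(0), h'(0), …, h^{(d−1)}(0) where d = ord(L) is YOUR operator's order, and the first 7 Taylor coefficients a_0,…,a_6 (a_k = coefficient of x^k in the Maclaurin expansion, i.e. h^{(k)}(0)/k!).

L = (-4 - 16·x) + Dx  (order 1).
h: a_k = -2, -8, -32, -256/3, -640/3, -6656/15, -38912/45, …
ICs: h(0) = -2.

f: a_k = -2, -8, -16, -64/3, -64/3, -256/15, -512/45, …
Substitute x→r, Dx→(1/r')Dx; clear ⇒ L₀.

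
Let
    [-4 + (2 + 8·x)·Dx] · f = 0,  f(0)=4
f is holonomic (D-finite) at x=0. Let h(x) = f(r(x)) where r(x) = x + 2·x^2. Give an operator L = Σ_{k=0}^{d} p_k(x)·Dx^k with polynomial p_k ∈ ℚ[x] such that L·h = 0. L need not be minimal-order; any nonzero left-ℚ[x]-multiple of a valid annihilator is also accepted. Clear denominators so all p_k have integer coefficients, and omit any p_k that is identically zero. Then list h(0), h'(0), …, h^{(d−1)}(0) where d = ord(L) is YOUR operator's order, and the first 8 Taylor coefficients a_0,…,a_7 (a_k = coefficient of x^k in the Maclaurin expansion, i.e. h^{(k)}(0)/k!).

L = (-2 - 8·x) + (1 + 4·x + 8·x^2)·Dx  (order 1).
h: a_k = 4, 8, 8, -16, 24, -16, -48, 224, …
ICs: h(0) = 4.

f: a_k = 4, 8, -8, 16, -40, 112, -336, 1056, …
f∘r: x↦r, Dx↦Dx/r' in L_f ⇒ L₀.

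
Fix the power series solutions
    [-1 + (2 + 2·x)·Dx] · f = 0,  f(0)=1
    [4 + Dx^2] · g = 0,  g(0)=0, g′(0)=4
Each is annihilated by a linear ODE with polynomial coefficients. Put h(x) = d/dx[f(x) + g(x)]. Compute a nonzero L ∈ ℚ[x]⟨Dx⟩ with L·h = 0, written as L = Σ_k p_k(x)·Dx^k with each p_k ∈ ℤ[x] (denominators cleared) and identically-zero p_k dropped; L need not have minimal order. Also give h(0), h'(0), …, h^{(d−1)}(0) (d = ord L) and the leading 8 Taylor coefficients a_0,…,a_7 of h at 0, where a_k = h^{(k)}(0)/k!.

f: a_k = 1, 1/2, -1/8, 1/16, -5/128, 7/256, -21/1024, 33/2048, …
g: a_k = 0, 4, 0, -8/3, 0, 8/15, 0, -16/315, …
Sum ⇒ L₀ = lclm(L_f,L_g) in ℚ(x)⟨Dx⟩.
Differentiate: ansatz ord ≤ ord L₀ ⇒ L.
L = (-124 - 128·x - 64·x^2) + (-152 - 408·x - 384·x^2 - 128·x^3)·Dx + (-31 - 32·x - 16·x^2)·Dx^2 + (-38 - 102·x - 96·x^2 - 32·x^3)·Dx^3  (order 3).
h: a_k = 9/2, -1/4, -125/16, -5/32, 2153/768, -63/512, -22373/92160, -429/4096, …
ICs: h(0) = 9/2, h′(0) = -1/4, h′′(0) = -125/8.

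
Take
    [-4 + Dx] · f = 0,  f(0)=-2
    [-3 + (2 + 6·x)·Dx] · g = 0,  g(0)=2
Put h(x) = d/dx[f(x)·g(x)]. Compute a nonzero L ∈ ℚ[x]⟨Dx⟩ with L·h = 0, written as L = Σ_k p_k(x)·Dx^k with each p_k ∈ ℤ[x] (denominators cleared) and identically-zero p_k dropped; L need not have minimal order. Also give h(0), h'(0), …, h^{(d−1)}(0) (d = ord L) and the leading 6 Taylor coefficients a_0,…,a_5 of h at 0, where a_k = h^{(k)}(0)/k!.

f: a_k = -2, -8, -16, -64/3, -64/3, -256/15, …
g: a_k = 2, 3, -9/4, 27/8, -405/64, 1701/128, …
Product ⇒ symmetric product L₀, ord ≤ 1.
Differentiate: ansatz ord ≤ ord L₀ ⇒ L.
L = (103 + 528·x + 576·x^2) + (-22 - 114·x - 144·x^2)·Dx  (order 1).
h: a_k = -22, -103, -953/4, -8161/24, -76883/192, -497863/1920, …
ICs: h(0) = -22.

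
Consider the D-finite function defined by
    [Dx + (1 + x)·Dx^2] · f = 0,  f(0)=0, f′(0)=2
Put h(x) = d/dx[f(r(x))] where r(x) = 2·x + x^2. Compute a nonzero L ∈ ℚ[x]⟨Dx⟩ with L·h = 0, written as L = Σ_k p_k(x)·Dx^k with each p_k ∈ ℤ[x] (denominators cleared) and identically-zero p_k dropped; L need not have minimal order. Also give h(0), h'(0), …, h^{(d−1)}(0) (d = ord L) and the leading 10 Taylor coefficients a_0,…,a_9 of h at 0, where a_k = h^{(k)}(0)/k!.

L = 1 + (1 + x)·Dx  (order 1).
h: a_k = 4, -4, 4, -4, 4, -4, 4, -4, 4, -4, …
ICs: h(0) = 4.

f: a_k = 0, 2, -1, 2/3, -1/2, 2/5, -1/3, 2/7, -1/4, 2/9, …
Substitute x→r, Dx→(1/r')Dx; clear ⇒ L₀.
h₀' ⇒ L via d/dx closure of L₀.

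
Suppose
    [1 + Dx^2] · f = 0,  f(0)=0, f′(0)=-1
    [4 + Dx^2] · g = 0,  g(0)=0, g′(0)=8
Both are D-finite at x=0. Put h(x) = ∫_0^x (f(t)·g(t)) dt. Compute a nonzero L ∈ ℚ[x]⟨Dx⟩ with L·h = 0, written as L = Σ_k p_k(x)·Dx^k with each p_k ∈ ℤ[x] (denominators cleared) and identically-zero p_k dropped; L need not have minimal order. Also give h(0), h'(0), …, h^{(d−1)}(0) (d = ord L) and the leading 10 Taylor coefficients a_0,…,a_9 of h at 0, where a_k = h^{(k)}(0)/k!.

L = 9·Dx + 10·Dx^3 + Dx^5  (order 5).
h: a_k = 0, 0, 0, -8/3, 0, 4/3, 0, -13/45, 0, 41/1134, …
ICs: h(0) = 0, h′(0) = 0, h′′(0) = 0, h′′′(0) = -16, h′′′′(0) = 0.

f: a_k = 0, -1, 0, 1/6, 0, -1/120, 0, 1/5040, 0, -1/362880, …
g: a_k = 0, 8, 0, -16/3, 0, 16/15, 0, -32/315, 0, 16/2835, …
L₀ := L_f ⊗_s L_g (sym. prod.), ord ≤ 4.
h=∫h₀ ⇒ L = L₀·Dx.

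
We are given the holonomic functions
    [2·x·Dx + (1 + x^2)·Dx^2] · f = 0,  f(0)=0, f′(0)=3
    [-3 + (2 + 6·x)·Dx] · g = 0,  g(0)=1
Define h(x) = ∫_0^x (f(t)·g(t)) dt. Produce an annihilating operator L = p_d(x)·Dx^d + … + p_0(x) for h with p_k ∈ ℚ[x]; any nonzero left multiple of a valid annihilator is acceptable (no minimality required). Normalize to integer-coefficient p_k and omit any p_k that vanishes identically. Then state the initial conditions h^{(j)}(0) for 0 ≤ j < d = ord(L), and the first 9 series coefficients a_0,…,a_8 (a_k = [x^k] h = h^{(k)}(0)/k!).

f: a_k = 0, 3, 0, -1, 0, 3/5, 0, -3/7, 0, …
g: a_k = 1, 3/2, -9/8, 27/16, -405/128, 1701/256, -15309/1024, 72171/2048, -2814669/32768, …
Product ⇒ symmetric product L₀, ord ≤ 2.
h=∫₀ˣh₀: take L = L₀·Dx.
L = (27 - 12·x - 9·x^2)·Dx + (-12 - 28·x + 36·x^2 + 36·x^3)·Dx^2 + (4 + 24·x + 40·x^2 + 24·x^3 + 36·x^4)·Dx^3  (order 3).
h: a_k = 0, 0, 3/2, 3/2, -35/32, 57/80, -1657/1280, 3501/1280, -1533597/286720, …
ICs: h(0) = 0, h′(0) = 0, h′′(0) = 3.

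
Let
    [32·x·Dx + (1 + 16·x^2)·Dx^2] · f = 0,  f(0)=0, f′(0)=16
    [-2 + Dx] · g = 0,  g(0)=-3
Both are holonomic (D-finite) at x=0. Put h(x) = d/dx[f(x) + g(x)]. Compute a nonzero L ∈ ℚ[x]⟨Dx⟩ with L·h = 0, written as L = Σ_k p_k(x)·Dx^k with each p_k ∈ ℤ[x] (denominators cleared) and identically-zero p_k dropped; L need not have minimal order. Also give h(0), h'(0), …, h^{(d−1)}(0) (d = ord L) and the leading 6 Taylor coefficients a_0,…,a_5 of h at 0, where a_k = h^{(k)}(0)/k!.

L = (32 - 64·x - 1536·x^2 - 1024·x^3) + (-18 + 704·x^2 - 512·x^4)·Dx + (1 + 16·x + 32·x^2 + 256·x^3 + 256·x^4)·Dx^2  (order 2).
h: a_k = 10, -12, -268, -8, 4092, -8/5, …
ICs: h(0) = 10, h′(0) = -12.

f: a_k = 0, 16, 0, -256/3, 0, 4096/5, …
g: a_k = -3, -6, -6, -4, -2, -4/5, …
f+g: L₀ = lclm(L_f,L_g), ord ≤ 2+1.
Differentiate: ansatz ord ≤ ord L₀ ⇒ L.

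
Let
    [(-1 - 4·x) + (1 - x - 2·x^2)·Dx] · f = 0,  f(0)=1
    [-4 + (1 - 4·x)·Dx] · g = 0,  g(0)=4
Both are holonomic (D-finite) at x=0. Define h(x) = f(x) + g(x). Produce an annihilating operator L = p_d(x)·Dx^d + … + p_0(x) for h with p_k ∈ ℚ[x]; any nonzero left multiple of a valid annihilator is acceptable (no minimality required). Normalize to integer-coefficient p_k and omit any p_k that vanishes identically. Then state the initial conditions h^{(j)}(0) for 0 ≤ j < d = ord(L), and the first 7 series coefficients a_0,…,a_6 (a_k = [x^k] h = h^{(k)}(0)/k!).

f: a_k = 1, 1, 3, 5, 11, 21, 43, …
g: a_k = 4, 16, 64, 256, 1024, 4096, 16384, …
f+g: L₀ = lclm(L_f,L_g), ord ≤ 1+1.
L = (-8 - 144·x + 96·x^2 - 128·x^3) + (26 - 28·x - 120·x^2 + 128·x^3 - 256·x^4)·Dx + (-3 + 19·x - 34·x^2 + 24·x^3 + 16·x^4 - 64·x^5)·Dx^2  (order 2).
h: a_k = 5, 17, 67, 261, 1035, 4117, 16427, …
ICs: h(0) = 5, h′(0) = 17.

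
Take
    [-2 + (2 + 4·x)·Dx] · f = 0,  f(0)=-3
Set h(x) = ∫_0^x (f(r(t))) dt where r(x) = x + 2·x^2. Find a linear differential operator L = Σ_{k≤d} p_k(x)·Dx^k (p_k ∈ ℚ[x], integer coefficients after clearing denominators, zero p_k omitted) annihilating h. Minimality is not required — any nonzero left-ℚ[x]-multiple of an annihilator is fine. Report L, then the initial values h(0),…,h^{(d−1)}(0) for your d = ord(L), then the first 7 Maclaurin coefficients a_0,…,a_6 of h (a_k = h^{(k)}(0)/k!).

f: a_k = -3, -3, 3/2, -3/2, 15/8, -21/8, 63/16, …
Change of var in L_f (x↦r) gives L₀.
h=∫h₀ ⇒ L = L₀·Dx.
L = (-1 - 4·x)·Dx + (1 + 2·x + 4·x^2)·Dx^2  (order 2).
h: a_k = 0, -3, -3/2, -3/2, 9/8, -9/40, -15/16, …
ICs: h(0) = 0, h′(0) = -3.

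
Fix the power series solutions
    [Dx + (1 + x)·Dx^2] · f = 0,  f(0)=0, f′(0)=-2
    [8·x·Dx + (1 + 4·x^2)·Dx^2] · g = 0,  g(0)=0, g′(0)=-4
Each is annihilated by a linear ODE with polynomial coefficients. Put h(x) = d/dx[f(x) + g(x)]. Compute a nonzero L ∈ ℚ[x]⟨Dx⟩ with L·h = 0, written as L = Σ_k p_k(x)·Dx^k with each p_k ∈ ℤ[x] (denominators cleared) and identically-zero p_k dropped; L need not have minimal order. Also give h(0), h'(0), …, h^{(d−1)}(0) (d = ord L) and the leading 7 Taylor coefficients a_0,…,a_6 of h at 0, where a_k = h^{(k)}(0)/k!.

L = (-8 - 24·x + 96·x^2 + 32·x^3) + (-10 - 16·x + 72·x^2 + 192·x^3 + 64·x^4)·Dx + (-1 + 7·x + 8·x^2 + 32·x^3 + 48·x^4 + 16·x^5)·Dx^2  (order 2).
h: a_k = -6, 2, 14, 2, -66, 2, 254, …
ICs: h(0) = -6, h′(0) = 2.

f: a_k = 0, -2, 1, -2/3, 1/2, -2/5, 1/3, …
g: a_k = 0, -4, 0, 16/3, 0, -64/5, 0, …
h₀=f+g: left-lcm gives L₀, ord ≤ 4.
h₀' ⇒ L via d/dx closure of L₀.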